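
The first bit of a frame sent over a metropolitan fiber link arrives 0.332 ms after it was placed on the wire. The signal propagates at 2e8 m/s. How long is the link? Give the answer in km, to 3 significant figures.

d = s × t_prop = 200000000 × 0.000332 = 66.4 km.

66.4 km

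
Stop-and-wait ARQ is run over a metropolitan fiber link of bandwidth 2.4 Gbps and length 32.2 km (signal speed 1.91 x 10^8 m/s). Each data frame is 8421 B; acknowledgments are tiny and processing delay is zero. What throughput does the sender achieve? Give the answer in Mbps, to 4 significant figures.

t_tx = L/R = 67368/2400000000 = 2.807e-05 s.
t_prop = 32200/191000000 = 0.000168586 s; RTT = 0.000337173 s.
Cycle = t_tx + RTT = 0.000365243 s.
Throughput = L / cycle = 67368 / 0.000365243 = 184.4 Mbps.

184.4 Mbps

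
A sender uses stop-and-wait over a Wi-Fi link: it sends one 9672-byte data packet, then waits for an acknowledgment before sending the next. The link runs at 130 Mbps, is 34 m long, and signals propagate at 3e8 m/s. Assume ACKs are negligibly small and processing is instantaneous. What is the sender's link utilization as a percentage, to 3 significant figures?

t_tx = L/R = 77376/130000000 = 0.0005952 s.
t_prop = 34/300000000 = 1.13333e-07 s; RTT = 2.26667e-07 s.
Cycle = t_tx + RTT = 0.000595427 s.
Utilization = t_tx / cycle = 0.0005952/0.000595427 = 100 %.

100 %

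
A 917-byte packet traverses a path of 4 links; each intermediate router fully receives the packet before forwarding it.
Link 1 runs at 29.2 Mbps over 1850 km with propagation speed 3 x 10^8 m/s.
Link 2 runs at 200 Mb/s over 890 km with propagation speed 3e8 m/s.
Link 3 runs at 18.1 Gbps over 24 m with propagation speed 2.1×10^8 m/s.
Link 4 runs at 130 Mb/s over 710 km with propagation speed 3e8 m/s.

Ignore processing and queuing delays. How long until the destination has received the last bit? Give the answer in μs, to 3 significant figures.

L = 917 × 8 = 7336 bits.
Transmission delays (L/R per hop): 251.233, 36.68, 0.405304, 56.4308 μs; sum = 344.749 μs.
Propagation delays (d/s per hop): 6166.67, 2966.67, 0.114286, 2366.67 μs; sum = 11500.1 μs.
End-to-end = 11800 μs.

11800 μs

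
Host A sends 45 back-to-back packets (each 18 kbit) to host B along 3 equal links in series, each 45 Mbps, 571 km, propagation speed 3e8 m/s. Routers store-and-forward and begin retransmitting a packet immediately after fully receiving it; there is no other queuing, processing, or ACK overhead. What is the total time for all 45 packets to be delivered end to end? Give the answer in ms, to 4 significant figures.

24.51 ms

Per-hop transmission t_tx = L/R = 18000/45000000 = 0.4 ms.
Per-hop propagation t_prop = 571000/300000000 = 1.90333 ms.
Pipeline fill: first packet needs 3·t_tx to clear all hops; remaining 44 packets each add one t_tx.
Total = (3+45-1)·t_tx + 3·t_prop = 47·0.4 + 3·1.90333 = 24.51 ms.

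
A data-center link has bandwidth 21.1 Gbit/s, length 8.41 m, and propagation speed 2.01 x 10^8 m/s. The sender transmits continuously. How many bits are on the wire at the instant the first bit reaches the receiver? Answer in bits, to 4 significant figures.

882.8 bits

Propagation delay = 8.41 / 2.01e+08 = 4.18408e-08 s.
BDP = R × t_prop = 21100000000 × 4.18408e-08 = 882.841 bits.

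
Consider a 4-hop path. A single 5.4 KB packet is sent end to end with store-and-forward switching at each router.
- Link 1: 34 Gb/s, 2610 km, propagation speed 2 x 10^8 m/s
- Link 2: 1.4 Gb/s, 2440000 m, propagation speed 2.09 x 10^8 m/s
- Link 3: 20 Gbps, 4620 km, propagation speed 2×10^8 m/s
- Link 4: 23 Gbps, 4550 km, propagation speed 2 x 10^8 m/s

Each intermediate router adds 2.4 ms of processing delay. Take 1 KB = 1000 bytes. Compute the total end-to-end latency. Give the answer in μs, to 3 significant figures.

L = 43200 bits.
Transmission delays (L/R per hop): 1.27059, 30.8571, 2.16, 1.87826 μs; sum = 36.166 μs.
Propagation delays (d/s per hop): 13050, 11674.6, 23100, 22750 μs; sum = 70574.6 μs.
Processing at 3 router(s): 3 × 2.4 ms = 7200 μs.
End-to-end = 77800 μs.

77800 μs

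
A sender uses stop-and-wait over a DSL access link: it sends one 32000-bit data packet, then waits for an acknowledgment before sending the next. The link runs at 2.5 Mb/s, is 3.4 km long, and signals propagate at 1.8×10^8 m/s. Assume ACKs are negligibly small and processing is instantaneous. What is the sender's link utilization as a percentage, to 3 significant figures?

t_tx = L/R = 32000/2500000 = 0.0128 s.
t_prop = 3400/180000000 = 1.88889e-05 s; RTT = 3.77778e-05 s.
Cycle = t_tx + RTT = 0.0128378 s.
Utilization = t_tx / cycle = 0.0128/0.0128378 = 99.7 %.

99.7 %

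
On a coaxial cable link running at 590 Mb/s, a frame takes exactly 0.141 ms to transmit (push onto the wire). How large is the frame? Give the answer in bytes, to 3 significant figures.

10400 bytes

L = R × t_tx = 590000000 b/s × 0.000141 s = 83190 bits.
In bytes: 83190 / 8 = 10400 bytes.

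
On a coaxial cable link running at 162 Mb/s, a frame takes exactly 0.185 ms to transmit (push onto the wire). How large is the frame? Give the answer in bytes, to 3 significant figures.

L = R × t_tx = 162000000 b/s × 0.000185 s = 29970 bits.
In bytes: 29970 / 8 = 3750 bytes.

3750 bytes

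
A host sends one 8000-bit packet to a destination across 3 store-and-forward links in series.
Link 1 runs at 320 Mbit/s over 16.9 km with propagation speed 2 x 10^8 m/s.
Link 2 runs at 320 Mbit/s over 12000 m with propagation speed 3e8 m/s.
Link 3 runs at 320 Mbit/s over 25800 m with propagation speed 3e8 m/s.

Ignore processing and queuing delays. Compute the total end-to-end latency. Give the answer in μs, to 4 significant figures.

Transmission delay per hop = L/R = 8000/320000000 = 25 μs; 3 hops → 75 μs.
Propagation delays (d/s per hop): 84.5, 40, 86 μs; sum = 210.5 μs.
End-to-end = 285.5 μs.

285.5 μs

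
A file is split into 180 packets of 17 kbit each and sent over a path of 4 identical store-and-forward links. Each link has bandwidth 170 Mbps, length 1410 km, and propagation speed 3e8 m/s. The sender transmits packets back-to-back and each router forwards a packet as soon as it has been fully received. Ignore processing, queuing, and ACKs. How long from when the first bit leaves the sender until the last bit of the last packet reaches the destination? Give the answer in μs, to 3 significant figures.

37100 μs

Per-hop transmission t_tx = L/R = 17000/170000000 = 100 μs.
Per-hop propagation t_prop = 1410000/300000000 = 4700 μs.
Pipeline fill: first packet needs 4·t_tx to clear all hops; remaining 179 packets each add one t_tx.
Total = (4+180-1)·t_tx + 4·t_prop = 183·100 + 4·4700 = 37100 μs.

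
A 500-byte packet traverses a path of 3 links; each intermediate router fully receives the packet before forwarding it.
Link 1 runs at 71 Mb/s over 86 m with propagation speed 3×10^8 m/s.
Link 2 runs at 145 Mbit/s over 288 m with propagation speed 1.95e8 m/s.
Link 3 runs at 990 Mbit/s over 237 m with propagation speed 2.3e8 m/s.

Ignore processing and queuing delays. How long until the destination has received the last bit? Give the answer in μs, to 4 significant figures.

90.76 μs

L = 500 × 8 = 4000 bits.
Transmission delays (L/R per hop): 56.338, 27.5862, 4.0404 μs; sum = 87.9646 μs.
Propagation delays (d/s per hop): 0.286667, 1.47692, 1.03043 μs; sum = 2.79402 μs.
End-to-end = 90.76 μs.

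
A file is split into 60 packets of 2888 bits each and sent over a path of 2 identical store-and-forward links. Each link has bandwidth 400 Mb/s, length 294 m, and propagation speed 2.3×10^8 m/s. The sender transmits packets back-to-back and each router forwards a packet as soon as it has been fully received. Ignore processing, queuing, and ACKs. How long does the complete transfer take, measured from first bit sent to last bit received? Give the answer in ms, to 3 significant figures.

Per-hop transmission t_tx = L/R = 2888/400000000 = 0.00722 ms.
Per-hop propagation t_prop = 294/2.3e+08 = 0.00127826 ms.
Pipeline fill: first packet needs 2·t_tx to clear all hops; remaining 59 packets each add one t_tx.
Total = (2+60-1)·t_tx + 2·t_prop = 61·0.00722 + 2·0.00127826 = 0.443 ms.

0.443 ms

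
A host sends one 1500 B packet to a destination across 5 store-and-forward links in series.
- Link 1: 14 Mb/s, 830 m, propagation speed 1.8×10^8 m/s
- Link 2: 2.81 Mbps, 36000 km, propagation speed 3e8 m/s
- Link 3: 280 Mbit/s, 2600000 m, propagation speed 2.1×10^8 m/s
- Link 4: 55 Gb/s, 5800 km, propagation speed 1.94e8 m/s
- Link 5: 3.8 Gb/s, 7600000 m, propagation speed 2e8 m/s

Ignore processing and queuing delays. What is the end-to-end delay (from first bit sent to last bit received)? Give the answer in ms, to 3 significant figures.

L = 1500 × 8 = 12000 bits.
Transmission delays (L/R per hop): 0.857143, 4.27046, 0.0428571, 0.000218182, 0.00315789 ms; sum = 5.17384 ms.
Propagation delays (d/s per hop): 0.00461111, 120, 12.381, 29.8969, 38 ms; sum = 200.282 ms.
End-to-end = 205 ms.

205 ms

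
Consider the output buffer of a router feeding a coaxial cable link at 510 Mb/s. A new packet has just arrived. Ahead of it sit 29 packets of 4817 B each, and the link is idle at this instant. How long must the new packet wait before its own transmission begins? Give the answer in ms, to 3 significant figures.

Each queued packet: L/R = 38536/510000000 = 0.0755608 ms.
29 queued → 2.19126 ms.
Queuing delay = 2.19 ms.

2.19 ms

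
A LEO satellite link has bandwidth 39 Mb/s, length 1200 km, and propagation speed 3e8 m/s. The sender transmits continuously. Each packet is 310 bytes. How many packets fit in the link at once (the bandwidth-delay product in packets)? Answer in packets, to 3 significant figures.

62.9 packets

Propagation delay = 1200000 / 300000000 = 0.004 s.
BDP = R × t_prop = 39000000 × 0.004 = 156000 bits.
In packets of 2480 bits: 62.9 packets.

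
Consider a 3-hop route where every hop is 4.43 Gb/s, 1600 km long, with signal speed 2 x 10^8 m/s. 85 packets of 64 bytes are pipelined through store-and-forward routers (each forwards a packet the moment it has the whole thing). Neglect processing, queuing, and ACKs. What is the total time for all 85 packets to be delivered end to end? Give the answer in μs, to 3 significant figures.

24000 μs

Per-hop transmission t_tx = L/R = 512/4430000000 = 0.115576 μs.
Per-hop propagation t_prop = 1600000/200000000 = 8000 μs.
Pipeline fill: first packet needs 3·t_tx to clear all hops; remaining 84 packets each add one t_tx.
Total = (3+85-1)·t_tx + 3·t_prop = 87·0.115576 + 3·8000 = 24000 μs.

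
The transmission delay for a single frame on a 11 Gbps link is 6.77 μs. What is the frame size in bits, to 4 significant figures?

L = R × t_tx = 11000000000 b/s × 6.77e-06 s = 74470 bits.

74470 bits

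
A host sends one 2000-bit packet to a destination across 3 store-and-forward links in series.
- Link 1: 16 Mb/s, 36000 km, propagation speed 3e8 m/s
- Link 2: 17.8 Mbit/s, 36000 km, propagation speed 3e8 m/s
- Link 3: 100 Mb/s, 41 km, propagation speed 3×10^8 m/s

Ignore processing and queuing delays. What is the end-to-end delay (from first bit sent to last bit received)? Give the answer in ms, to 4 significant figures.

240.4 ms

Transmission delays (L/R per hop): 0.125, 0.11236, 0.02 ms; sum = 0.25736 ms.
Propagation delays (d/s per hop): 120, 120, 0.136667 ms; sum = 240.137 ms.
End-to-end = 240.4 ms.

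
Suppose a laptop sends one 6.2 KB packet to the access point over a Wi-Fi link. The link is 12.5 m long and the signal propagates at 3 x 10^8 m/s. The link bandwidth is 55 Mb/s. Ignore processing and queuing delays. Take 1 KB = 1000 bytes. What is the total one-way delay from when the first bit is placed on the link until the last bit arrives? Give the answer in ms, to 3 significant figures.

L = 49600 bits.
Transmission delay = L/R = 49600 / 55000000 = 0.901818 ms.
Propagation delay = d/s = 12.5 m / 300000000 m/s = 4.16667e-05 ms.
Total = 0.902 ms.

0.902 ms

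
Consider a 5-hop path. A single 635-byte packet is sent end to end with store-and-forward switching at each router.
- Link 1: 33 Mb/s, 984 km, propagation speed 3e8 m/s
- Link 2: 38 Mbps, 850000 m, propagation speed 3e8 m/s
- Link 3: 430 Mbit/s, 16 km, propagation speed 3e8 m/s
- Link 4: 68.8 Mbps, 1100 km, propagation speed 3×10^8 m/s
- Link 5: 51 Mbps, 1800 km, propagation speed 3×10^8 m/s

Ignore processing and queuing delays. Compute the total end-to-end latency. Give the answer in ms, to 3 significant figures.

L = 635 × 8 = 5080 bits.
Transmission delays (L/R per hop): 0.153939, 0.133684, 0.011814, 0.0738372, 0.0996078 ms; sum = 0.472883 ms.
Propagation delays (d/s per hop): 3.28, 2.83333, 0.0533333, 3.66667, 6 ms; sum = 15.8333 ms.
End-to-end = 16.3 ms.

16.3 ms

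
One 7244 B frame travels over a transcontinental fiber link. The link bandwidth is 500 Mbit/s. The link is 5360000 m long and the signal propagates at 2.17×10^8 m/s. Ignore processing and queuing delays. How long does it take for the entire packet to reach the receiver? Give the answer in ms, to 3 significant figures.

L = 7244 × 8 = 57952 bits.
Transmission delay = L/R = 57952 / 500000000 = 0.115904 ms.
Propagation delay = d/s = 5360000 m / 217000000 m/s = 24.7005 ms.
Total = 24.8 ms.

24.8 ms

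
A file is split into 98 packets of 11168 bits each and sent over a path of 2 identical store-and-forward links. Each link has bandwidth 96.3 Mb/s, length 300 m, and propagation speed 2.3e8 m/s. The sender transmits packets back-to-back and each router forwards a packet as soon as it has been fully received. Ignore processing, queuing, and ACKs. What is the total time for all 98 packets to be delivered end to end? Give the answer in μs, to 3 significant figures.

11500 μs

Per-hop transmission t_tx = L/R = 11168/96300000 = 115.971 μs.
Per-hop propagation t_prop = 300/2.3e+08 = 1.30435 μs.
Pipeline fill: first packet needs 2·t_tx to clear all hops; remaining 97 packets each add one t_tx.
Total = (2+98-1)·t_tx + 2·t_prop = 99·115.971 + 2·1.30435 = 11500 μs.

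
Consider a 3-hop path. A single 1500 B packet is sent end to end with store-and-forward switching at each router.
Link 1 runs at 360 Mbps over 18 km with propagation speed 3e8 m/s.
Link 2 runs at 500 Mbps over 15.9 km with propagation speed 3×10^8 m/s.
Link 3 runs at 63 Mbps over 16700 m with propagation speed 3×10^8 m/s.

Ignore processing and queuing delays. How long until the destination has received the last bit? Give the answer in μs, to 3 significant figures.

416 μs

L = 1500 × 8 = 12000 bits.
Transmission delays (L/R per hop): 33.3333, 24, 190.476 μs; sum = 247.81 μs.
Propagation delays (d/s per hop): 60, 53, 55.6667 μs; sum = 168.667 μs.
End-to-end = 416 μs.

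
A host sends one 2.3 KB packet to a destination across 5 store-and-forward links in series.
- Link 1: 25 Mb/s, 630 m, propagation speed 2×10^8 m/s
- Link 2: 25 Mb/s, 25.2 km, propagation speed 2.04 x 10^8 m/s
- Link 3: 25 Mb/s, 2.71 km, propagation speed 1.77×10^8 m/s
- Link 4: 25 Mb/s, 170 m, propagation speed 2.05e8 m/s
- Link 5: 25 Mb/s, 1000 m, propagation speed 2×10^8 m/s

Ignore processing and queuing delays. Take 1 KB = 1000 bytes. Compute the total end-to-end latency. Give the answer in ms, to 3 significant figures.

3.83 ms

L = 18400 bits.
Transmission delay per hop = L/R = 18400/25000000 = 0.736 ms; 5 hops → 3.68 ms.
Propagation delays (d/s per hop): 0.00315, 0.123529, 0.0153107, 0.000829268, 0.005 ms; sum = 0.147819 ms.
End-to-end = 3.83 ms.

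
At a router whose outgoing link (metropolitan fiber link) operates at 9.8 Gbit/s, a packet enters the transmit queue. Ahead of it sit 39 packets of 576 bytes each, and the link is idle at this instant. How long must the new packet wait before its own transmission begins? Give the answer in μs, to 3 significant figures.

Each queued packet: L/R = 4608/9800000000 = 0.470204 μs.
39 queued → 18.338 μs.
Queuing delay = 18.3 μs.

18.3 μs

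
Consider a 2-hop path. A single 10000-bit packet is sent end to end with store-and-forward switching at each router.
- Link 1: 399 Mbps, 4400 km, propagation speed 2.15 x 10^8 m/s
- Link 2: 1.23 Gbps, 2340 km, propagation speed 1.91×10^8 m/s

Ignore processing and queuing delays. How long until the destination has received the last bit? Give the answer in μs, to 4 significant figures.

32750 μs

Transmission delays (L/R per hop): 25.0627, 8.13008 μs; sum = 33.1927 μs.
Propagation delays (d/s per hop): 20465.1, 12251.3 μs; sum = 32716.4 μs.
End-to-end = 32750 μs.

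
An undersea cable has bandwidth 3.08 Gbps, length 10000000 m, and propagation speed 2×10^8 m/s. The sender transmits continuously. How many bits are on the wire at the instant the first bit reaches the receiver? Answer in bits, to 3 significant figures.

Propagation delay = 10000000 / 200000000 = 0.05 s.
BDP = R × t_prop = 3080000000 × 0.05 = 154000000 bits.

154000000 bits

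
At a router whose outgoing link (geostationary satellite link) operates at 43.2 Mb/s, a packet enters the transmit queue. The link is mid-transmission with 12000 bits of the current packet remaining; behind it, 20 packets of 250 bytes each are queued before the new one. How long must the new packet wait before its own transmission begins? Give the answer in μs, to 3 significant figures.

Each queued packet: L/R = 2000/43200000 = 46.2963 μs.
20 queued → 925.926 μs.
Plus remaining 12000 bits of current packet: 277.778 μs.
Queuing delay = 1200 μs.

1200 μs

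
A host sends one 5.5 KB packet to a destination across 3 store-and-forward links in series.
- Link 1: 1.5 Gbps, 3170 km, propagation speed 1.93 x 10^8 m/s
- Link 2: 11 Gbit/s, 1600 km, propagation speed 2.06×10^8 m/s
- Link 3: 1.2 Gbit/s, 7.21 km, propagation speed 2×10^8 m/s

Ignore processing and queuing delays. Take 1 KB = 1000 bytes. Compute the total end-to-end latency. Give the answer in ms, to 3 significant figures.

24.3 ms

L = 44000 bits.
Transmission delays (L/R per hop): 0.0293333, 0.004, 0.0366667 ms; sum = 0.07 ms.
Propagation delays (d/s per hop): 16.4249, 7.76699, 0.03605 ms; sum = 24.2279 ms.
End-to-end = 24.3 ms.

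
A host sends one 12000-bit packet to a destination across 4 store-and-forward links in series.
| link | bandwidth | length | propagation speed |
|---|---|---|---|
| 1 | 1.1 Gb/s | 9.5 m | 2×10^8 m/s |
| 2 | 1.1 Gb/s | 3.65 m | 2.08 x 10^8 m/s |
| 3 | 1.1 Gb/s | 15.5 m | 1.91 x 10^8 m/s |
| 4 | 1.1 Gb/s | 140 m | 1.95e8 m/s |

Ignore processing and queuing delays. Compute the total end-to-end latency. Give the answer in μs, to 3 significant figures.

Transmission delay per hop = L/R = 12000/1100000000 = 10.9091 μs; 4 hops → 43.6364 μs.
Propagation delays (d/s per hop): 0.0475, 0.0175481, 0.0811518, 0.717949 μs; sum = 0.864149 μs.
End-to-end = 44.5 μs.

44.5 μs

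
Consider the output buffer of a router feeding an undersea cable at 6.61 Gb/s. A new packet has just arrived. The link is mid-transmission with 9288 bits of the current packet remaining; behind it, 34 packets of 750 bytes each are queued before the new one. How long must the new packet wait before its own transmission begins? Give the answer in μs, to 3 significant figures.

32.3 μs

Each queued packet: L/R = 6000/6610000000 = 0.907716 μs.
34 queued → 30.8623 μs.
Plus remaining 9288 bits of current packet: 1.40514 μs.
Queuing delay = 32.3 μs.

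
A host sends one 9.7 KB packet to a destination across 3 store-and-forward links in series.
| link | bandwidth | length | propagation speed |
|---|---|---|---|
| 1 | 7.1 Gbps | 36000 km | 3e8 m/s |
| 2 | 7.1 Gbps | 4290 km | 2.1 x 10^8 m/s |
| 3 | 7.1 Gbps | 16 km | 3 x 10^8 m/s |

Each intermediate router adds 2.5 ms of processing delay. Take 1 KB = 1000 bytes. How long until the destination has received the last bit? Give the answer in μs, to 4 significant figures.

145500 μs

L = 77600 bits.
Transmission delay per hop = L/R = 77600/7100000000 = 10.9296 μs; 3 hops → 32.7887 μs.
Propagation delays (d/s per hop): 120000, 20428.6, 53.3333 μs; sum = 140482 μs.
Processing at 2 router(s): 2 × 2.5 ms = 5000 μs.
End-to-end = 145500 μs.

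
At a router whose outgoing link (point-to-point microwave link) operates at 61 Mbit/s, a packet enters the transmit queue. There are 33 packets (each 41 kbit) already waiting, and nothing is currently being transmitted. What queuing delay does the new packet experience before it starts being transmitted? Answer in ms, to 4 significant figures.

Each queued packet: L/R = 41000/61000000 = 0.672131 ms.
33 queued → 22.1803 ms.
Queuing delay = 22.18 ms.

22.18 ms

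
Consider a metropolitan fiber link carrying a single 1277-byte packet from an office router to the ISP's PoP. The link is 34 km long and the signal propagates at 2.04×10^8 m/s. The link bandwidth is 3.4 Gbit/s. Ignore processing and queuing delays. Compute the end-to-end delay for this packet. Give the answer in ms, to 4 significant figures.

L = 1277 × 8 = 10216 bits.
Transmission delay = L/R = 10216 / 3400000000 = 0.00300471 ms.
Propagation delay = d/s = 34000 m / 204000000 m/s = 0.166667 ms.
Total = 0.1697 ms.

0.1697 ms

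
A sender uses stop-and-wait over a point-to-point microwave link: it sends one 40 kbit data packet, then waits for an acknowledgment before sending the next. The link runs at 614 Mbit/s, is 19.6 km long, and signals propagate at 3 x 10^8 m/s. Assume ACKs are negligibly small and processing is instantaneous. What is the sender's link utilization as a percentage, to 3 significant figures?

t_tx = L/R = 40000/614000000 = 6.51466e-05 s.
t_prop = 19600/300000000 = 6.53333e-05 s; RTT = 0.000130667 s.
Cycle = t_tx + RTT = 0.000195813 s.
Utilization = t_tx / cycle = 6.51466e-05/0.000195813 = 33.3 %.

33.3 %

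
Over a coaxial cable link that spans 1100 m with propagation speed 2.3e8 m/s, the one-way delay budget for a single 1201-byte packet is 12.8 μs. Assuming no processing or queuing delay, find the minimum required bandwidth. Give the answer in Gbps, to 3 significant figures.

L = 9608 bits.
Propagation delay = 1100 / 2.3e+08 = 4.78261 μs.
Transmission budget = 12.8 − 4.78261 = 8.01739 μs.
R ≥ L / t_tx = 9608 bits / 8.01739e-06 s = 1.20 Gbps.

1.20 Gbps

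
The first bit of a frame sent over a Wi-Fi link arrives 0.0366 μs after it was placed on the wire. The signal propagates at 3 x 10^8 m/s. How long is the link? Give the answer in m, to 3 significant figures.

11.0 m

d = s × t_prop = 300000000 × 3.66e-08 = 11.0 m.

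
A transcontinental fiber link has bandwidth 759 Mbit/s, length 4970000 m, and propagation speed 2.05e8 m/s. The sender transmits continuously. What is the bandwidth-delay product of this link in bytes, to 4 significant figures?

2300000 bytes

Propagation delay = 4970000 / 2.05e+08 = 0.0242439 s.
BDP = R × t_prop = 759000000 × 0.0242439 = 18401100 bits.
In bytes: 18401100/8 = 2300000 bytes.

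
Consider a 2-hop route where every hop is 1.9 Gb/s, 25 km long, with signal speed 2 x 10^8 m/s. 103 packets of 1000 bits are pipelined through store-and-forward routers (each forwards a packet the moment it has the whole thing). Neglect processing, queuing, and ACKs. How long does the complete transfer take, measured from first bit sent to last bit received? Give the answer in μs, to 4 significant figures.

Per-hop transmission t_tx = L/R = 1000/1900000000 = 0.526316 μs.
Per-hop propagation t_prop = 25000/200000000 = 125 μs.
Pipeline fill: first packet needs 2·t_tx to clear all hops; remaining 102 packets each add one t_tx.
Total = (2+103-1)·t_tx + 2·t_prop = 104·0.526316 + 2·125 = 304.7 μs.

304.7 μs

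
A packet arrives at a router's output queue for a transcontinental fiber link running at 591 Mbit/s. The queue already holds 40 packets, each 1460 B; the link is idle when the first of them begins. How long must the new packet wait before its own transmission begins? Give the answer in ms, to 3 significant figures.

Each queued packet: L/R = 11680/591000000 = 0.0197631 ms.
40 queued → 0.790525 ms.
Queuing delay = 0.791 ms.

0.791 ms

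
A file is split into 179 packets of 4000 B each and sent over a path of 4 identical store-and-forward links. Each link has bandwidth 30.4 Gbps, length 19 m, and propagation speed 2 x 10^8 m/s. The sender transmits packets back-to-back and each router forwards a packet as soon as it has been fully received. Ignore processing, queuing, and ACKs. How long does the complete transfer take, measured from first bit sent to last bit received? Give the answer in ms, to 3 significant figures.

Per-hop transmission t_tx = L/R = 32000/30400000000 = 0.00105263 ms.
Per-hop propagation t_prop = 19/200000000 = 9.5e-05 ms.
Pipeline fill: first packet needs 4·t_tx to clear all hops; remaining 178 packets each add one t_tx.
Total = (4+179-1)·t_tx + 4·t_prop = 182·0.00105263 + 4·9.5e-05 = 0.192 ms.

0.192 ms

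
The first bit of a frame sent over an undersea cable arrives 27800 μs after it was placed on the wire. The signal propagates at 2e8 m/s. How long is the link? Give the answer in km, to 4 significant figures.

d = s × t_prop = 200000000 × 0.0278 = 5560 km.

5560 km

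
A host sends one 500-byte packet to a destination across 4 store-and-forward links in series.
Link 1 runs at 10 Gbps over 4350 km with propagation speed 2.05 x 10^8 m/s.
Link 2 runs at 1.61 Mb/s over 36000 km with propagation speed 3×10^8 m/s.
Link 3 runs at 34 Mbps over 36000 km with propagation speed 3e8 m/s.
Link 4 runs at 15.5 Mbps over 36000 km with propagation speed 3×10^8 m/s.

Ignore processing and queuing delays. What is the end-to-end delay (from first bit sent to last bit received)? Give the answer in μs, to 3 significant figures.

L = 500 × 8 = 4000 bits.
Transmission delays (L/R per hop): 0.4, 2484.47, 117.647, 258.065 μs; sum = 2860.58 μs.
Propagation delays (d/s per hop): 21219.5, 120000, 120000, 120000 μs; sum = 381220 μs.
End-to-end = 384000 μs.

384000 μs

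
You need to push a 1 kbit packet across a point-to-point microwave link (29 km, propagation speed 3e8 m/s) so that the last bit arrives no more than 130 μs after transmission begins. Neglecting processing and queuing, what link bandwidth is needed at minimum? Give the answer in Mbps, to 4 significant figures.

30.00 Mbps

Propagation delay = 29000 / 300000000 = 96.6667 μs.
Transmission budget = 130 − 96.6667 = 33.3333 μs.
R ≥ L / t_tx = 1000 bits / 3.33333e-05 s = 30.00 Mbps.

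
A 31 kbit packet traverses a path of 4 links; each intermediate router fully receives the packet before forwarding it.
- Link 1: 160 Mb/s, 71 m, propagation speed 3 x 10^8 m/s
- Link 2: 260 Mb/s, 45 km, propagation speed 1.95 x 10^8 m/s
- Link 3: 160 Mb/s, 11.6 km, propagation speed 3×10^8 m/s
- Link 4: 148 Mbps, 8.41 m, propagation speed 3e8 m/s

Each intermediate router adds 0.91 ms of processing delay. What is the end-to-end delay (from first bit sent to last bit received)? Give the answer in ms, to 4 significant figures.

L = 31000 bits.
Transmission delays (L/R per hop): 0.19375, 0.119231, 0.19375, 0.209459 ms; sum = 0.71619 ms.
Propagation delays (d/s per hop): 0.000236667, 0.230769, 0.0386667, 2.80333e-05 ms; sum = 0.269701 ms.
Processing at 3 router(s): 3 × 0.91 ms = 2.73 ms.
End-to-end = 3.716 ms.

3.716 ms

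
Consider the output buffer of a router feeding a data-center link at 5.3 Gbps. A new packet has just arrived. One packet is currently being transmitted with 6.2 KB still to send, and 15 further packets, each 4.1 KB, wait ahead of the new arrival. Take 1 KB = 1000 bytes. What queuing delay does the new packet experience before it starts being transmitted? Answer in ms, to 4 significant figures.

0.1022 ms

Each queued packet: L/R = 32800/5300000000 = 0.00618868 ms.
15 queued → 0.0928302 ms.
Plus remaining 49600 bits of current packet: 0.00935849 ms.
Queuing delay = 0.1022 ms.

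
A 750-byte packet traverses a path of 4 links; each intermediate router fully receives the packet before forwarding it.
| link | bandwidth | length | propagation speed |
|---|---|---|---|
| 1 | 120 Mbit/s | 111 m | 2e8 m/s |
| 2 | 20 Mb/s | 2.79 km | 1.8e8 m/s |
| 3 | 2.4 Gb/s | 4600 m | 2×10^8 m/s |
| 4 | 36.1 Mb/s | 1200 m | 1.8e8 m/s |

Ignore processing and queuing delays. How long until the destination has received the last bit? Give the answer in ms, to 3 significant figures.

0.564 ms

L = 750 × 8 = 6000 bits.
Transmission delays (L/R per hop): 0.05, 0.3, 0.0025, 0.166205 ms; sum = 0.518705 ms.
Propagation delays (d/s per hop): 0.000555, 0.0155, 0.023, 0.00666667 ms; sum = 0.0457217 ms.
End-to-end = 0.564 ms.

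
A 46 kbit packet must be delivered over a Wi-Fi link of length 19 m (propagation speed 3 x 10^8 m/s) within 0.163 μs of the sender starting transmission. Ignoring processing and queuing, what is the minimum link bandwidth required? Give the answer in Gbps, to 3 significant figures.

Propagation delay = 19 / 300000000 = 0.0633333 μs.
Transmission budget = 0.163 − 0.0633333 = 0.0996667 μs.
R ≥ L / t_tx = 46000 bits / 9.96667e-08 s = 462 Gbps.

462 Gbps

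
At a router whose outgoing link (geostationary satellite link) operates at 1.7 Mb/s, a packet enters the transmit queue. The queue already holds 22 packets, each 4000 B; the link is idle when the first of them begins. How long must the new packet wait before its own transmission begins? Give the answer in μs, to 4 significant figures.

414100 μs

Each queued packet: L/R = 32000/1700000 = 18823.5 μs.
22 queued → 414118 μs.
Queuing delay = 414100 μs.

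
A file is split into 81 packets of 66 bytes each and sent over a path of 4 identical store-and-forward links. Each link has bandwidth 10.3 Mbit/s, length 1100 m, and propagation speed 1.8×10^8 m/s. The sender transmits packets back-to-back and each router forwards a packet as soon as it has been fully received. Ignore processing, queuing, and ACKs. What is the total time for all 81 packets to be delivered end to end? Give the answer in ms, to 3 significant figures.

Per-hop transmission t_tx = L/R = 528/10300000 = 0.0512621 ms.
Per-hop propagation t_prop = 1100/180000000 = 0.00611111 ms.
Pipeline fill: first packet needs 4·t_tx to clear all hops; remaining 80 packets each add one t_tx.
Total = (4+81-1)·t_tx + 4·t_prop = 84·0.0512621 + 4·0.00611111 = 4.33 ms.

4.33 ms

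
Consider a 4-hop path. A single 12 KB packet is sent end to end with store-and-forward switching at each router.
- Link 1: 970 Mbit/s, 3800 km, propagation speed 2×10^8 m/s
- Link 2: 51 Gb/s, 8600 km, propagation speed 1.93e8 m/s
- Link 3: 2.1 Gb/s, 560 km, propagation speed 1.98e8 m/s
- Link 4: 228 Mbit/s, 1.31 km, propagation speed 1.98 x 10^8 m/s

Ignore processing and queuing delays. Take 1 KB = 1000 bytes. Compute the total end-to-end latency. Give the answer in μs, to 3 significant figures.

L = 96000 bits.
Transmission delays (L/R per hop): 98.9691, 1.88235, 45.7143, 421.053 μs; sum = 567.618 μs.
Propagation delays (d/s per hop): 19000, 44559.6, 2828.28, 6.61616 μs; sum = 66394.5 μs.
End-to-end = 67000 μs.

67000 μs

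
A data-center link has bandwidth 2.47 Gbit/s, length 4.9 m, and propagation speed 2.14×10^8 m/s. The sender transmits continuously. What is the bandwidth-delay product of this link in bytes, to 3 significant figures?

7.07 bytes

Propagation delay = 4.9 / 214000000 = 2.28972e-08 s.
BDP = R × t_prop = 2470000000 × 2.28972e-08 = 56.5561 bits.
In bytes: 56.5561/8 = 7.07 bytes.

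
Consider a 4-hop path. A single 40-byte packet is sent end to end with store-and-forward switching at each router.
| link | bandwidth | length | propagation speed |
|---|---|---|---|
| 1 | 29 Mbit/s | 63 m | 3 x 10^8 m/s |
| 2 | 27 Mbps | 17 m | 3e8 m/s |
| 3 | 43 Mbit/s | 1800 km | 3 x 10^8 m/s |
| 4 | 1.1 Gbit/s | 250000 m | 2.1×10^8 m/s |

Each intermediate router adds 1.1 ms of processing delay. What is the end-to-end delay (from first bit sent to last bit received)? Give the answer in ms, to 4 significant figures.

L = 40 × 8 = 320 bits.
Transmission delays (L/R per hop): 0.0110345, 0.0118519, 0.00744186, 0.000290909 ms; sum = 0.0306191 ms.
Propagation delays (d/s per hop): 0.00021, 5.66667e-05, 6, 1.19048 ms; sum = 7.19074 ms.
Processing at 3 router(s): 3 × 1.1 ms = 3.3 ms.
End-to-end = 10.52 ms.

10.52 ms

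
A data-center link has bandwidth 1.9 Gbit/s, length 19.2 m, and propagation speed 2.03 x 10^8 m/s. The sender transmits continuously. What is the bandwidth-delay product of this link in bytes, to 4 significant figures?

22.46 bytes

Propagation delay = 19.2 / 2.03e+08 = 9.45813e-08 s.
BDP = R × t_prop = 1900000000 × 9.45813e-08 = 179.704 bits.
In bytes: 179.704/8 = 22.46 bytes.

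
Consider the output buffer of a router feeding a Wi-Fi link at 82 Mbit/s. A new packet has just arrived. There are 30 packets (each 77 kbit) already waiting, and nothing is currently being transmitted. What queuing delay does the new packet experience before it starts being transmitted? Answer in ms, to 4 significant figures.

28.17 ms

Each queued packet: L/R = 77000/82000000 = 0.939024 ms.
30 queued → 28.1707 ms.
Queuing delay = 28.17 ms.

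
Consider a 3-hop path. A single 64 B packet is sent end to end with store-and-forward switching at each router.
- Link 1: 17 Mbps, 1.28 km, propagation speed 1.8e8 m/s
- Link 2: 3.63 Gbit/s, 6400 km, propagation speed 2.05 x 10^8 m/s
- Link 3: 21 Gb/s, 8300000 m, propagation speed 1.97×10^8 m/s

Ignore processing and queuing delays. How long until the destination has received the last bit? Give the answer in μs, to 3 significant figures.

L = 64 × 8 = 512 bits.
Transmission delays (L/R per hop): 30.1176, 0.141047, 0.024381 μs; sum = 30.2831 μs.
Propagation delays (d/s per hop): 7.11111, 31219.5, 42132 μs; sum = 73358.6 μs.
End-to-end = 73400 μs.

73400 μs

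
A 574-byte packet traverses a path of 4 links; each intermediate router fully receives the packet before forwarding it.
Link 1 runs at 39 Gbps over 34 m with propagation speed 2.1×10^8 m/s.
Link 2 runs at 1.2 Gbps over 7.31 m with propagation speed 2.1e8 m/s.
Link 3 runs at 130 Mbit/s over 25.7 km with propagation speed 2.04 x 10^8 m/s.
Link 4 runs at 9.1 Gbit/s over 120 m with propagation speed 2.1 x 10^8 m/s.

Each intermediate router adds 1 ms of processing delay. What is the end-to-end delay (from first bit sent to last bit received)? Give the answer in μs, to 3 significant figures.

L = 574 × 8 = 4592 bits.
Transmission delays (L/R per hop): 0.117744, 3.82667, 35.3231, 0.504615 μs; sum = 39.7721 μs.
Propagation delays (d/s per hop): 0.161905, 0.0348095, 125.98, 0.571429 μs; sum = 126.749 μs.
Processing at 3 router(s): 3 × 1 ms = 3000 μs.
End-to-end = 3170 μs.

3170 μs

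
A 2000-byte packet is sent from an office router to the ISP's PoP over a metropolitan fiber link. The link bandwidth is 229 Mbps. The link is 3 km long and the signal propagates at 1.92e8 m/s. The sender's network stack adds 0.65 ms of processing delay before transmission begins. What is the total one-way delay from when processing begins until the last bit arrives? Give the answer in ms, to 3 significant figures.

0.735 ms

L = 2000 × 8 = 16000 bits.
Transmission delay = L/R = 16000 / 229000000 = 0.069869 ms.
Propagation delay = d/s = 3000 m / 192000000 m/s = 0.015625 ms.
Plus processing delay 0.65 ms = 0.65 ms.
Total = 0.735 ms.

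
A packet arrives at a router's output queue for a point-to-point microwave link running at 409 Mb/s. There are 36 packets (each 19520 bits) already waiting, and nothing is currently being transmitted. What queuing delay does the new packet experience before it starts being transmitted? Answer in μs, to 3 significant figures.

Each queued packet: L/R = 19520/409000000 = 47.7262 μs.
36 queued → 1718.14 μs.
Queuing delay = 1720 μs.

1720 μs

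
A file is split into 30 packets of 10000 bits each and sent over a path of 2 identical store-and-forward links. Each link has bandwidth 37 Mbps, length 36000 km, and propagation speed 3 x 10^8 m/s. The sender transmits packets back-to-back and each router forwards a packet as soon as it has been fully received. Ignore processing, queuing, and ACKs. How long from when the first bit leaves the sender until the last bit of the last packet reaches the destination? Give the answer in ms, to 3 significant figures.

248 ms

Per-hop transmission t_tx = L/R = 10000/37000000 = 0.27027 ms.
Per-hop propagation t_prop = 36000000/300000000 = 120 ms.
Pipeline fill: first packet needs 2·t_tx to clear all hops; remaining 29 packets each add one t_tx.
Total = (2+30-1)·t_tx + 2·t_prop = 31·0.27027 + 2·120 = 248 ms.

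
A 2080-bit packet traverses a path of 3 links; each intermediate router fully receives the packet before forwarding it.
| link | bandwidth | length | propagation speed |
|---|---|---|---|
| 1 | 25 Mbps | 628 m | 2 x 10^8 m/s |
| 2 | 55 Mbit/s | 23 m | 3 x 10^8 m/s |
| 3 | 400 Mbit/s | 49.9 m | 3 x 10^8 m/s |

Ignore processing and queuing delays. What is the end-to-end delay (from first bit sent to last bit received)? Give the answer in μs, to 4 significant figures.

129.6 μs

Transmission delays (L/R per hop): 83.2, 37.8182, 5.2 μs; sum = 126.218 μs.
Propagation delays (d/s per hop): 3.14, 0.0766667, 0.166333 μs; sum = 3.383 μs.
End-to-end = 129.6 μs.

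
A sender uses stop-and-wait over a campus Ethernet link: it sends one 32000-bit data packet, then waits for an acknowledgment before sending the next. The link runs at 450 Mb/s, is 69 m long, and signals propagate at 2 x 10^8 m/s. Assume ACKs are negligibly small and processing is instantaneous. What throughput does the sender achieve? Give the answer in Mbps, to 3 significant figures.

446 Mbps

t_tx = L/R = 32000/450000000 = 7.11111e-05 s.
t_prop = 69/200000000 = 3.45e-07 s; RTT = 6.9e-07 s.
Cycle = t_tx + RTT = 7.18011e-05 s.
Throughput = L / cycle = 32000 / 7.18011e-05 = 446 Mbps.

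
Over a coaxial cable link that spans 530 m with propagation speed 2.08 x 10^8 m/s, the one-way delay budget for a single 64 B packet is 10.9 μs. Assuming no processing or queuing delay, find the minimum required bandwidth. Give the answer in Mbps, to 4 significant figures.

61.30 Mbps

L = 512 bits.
Propagation delay = 530 / 208000000 = 2.54808 μs.
Transmission budget = 10.9 − 2.54808 = 8.35192 μs.
R ≥ L / t_tx = 512 bits / 8.35192e-06 s = 61.30 Mbps.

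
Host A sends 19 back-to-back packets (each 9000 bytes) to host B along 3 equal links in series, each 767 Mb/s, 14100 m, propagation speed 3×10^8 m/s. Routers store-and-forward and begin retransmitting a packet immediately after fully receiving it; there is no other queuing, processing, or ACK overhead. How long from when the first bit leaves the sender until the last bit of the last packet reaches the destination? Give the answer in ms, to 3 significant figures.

Per-hop transmission t_tx = L/R = 72000/767000000 = 0.0938722 ms.
Per-hop propagation t_prop = 14100/300000000 = 0.047 ms.
Pipeline fill: first packet needs 3·t_tx to clear all hops; remaining 18 packets each add one t_tx.
Total = (3+19-1)·t_tx + 3·t_prop = 21·0.0938722 + 3·0.047 = 2.11 ms.

2.11 ms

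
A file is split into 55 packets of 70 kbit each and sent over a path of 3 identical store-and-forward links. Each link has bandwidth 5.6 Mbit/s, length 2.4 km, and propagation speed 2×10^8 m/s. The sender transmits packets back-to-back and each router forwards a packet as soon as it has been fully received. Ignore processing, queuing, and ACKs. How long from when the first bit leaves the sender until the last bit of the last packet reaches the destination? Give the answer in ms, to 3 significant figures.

Per-hop transmission t_tx = L/R = 70000/5600000 = 12.5 ms.
Per-hop propagation t_prop = 2400/200000000 = 0.012 ms.
Pipeline fill: first packet needs 3·t_tx to clear all hops; remaining 54 packets each add one t_tx.
Total = (3+55-1)·t_tx + 3·t_prop = 57·12.5 + 3·0.012 = 713 ms.

713 ms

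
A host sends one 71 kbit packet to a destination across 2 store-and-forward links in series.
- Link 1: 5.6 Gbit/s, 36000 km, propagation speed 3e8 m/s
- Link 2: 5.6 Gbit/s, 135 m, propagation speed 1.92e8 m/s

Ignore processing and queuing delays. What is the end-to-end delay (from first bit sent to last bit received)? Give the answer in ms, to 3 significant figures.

120 ms

L = 71000 bits.
Transmission delay per hop = L/R = 71000/5600000000 = 0.0126786 ms; 2 hops → 0.0253571 ms.
Propagation delays (d/s per hop): 120, 0.000703125 ms; sum = 120.001 ms.
End-to-end = 120 ms.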